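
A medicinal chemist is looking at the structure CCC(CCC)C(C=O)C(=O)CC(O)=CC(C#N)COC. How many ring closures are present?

In SMILES, each pair of matching ring-closure digits denotes one ring-closing bond; the number of such bonds equals the number of independent rings.
Ring-closure bonds here: 0.

0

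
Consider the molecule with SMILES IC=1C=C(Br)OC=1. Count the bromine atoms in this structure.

1

Scan the SMILES for Br atoms (remember two-letter symbols like Cl and Br are single atoms).
Bromine count: 1.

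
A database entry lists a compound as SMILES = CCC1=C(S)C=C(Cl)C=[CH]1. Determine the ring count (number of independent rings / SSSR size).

1

In SMILES, each pair of matching ring-closure digits denotes one ring-closing bond; the number of such bonds equals the number of independent rings.
Ring-closure bonds here: 1.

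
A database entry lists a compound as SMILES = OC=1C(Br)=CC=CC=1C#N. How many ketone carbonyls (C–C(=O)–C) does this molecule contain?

0

Scan the SMILES for the ketone motif — none present.
Groups that are present: 1 hydroxyl, 1 nitrile.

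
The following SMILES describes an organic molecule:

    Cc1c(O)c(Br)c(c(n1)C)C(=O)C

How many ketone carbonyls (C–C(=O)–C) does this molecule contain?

The ketone motif appears at heavy-atom position 11 in the SMILES.
Other groups present: 1 hydroxyl.
Ketone count: 1.

1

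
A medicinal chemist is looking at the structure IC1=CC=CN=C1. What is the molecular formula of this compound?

C5H4IN

Walk through each heavy atom and fill implicit hydrogens from standard valence (C 4, N 3, O 2, S 2, halogen 1):
  atom 1: I (halogen, monovalent) → 0 H
  atom 2: C, bond orders sum to 4 (valence 4) → 0 H
  atom 3: C, bond orders sum to 3 (valence 4) → 1 H
  atom 4: C, bond orders sum to 3 (valence 4) → 1 H
  atom 5: C, bond orders sum to 3 (valence 4) → 1 H
  atom 6: N, bond orders sum to 3 (valence 3) → 0 H
  atom 7: C, bond orders sum to 3 (valence 4) → 1 H
Totals → C:5, H:4, I:1, N:1.
In Hill order: C5H4IN.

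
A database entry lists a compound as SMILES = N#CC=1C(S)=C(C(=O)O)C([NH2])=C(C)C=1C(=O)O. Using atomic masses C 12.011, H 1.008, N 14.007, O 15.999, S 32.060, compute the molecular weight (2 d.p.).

First, the molecular formula is C10H8N2O4S (counting implicit H from valence).
  C: 10 × 12.011 = 120.110
  H: 8 × 1.008 = 8.064
  N: 2 × 14.007 = 28.014
  O: 4 × 15.999 = 63.996
  S: 1 × 32.060 = 32.060
Sum: 10×12.011 + 8×1.008 + 2×14.007 + 4×15.999 + 1×32.060 = 252.244 → 252.24 g/mol.

252.24 g/mol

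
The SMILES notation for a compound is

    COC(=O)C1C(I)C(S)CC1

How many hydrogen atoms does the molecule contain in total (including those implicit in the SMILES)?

11

Walk through each heavy atom and fill implicit hydrogens from standard valence (C 4, N 3, O 2, S 2, halogen 1):
  atom 1: C, bond orders sum to 1 (valence 4) → 3 H
  atom 2: O, bond orders sum to 2 (valence 2) → 0 H
  atom 3: C, bond orders sum to 4 (valence 4) → 0 H
  atom 4: O, bond orders sum to 2 (valence 2) → 0 H
  atom 5: C, bond orders sum to 3 (valence 4) → 1 H
  atom 6: C, bond orders sum to 3 (valence 4) → 1 H
  atom 7: I (halogen, monovalent) → 0 H
  atom 8: C, bond orders sum to 3 (valence 4) → 1 H
  atom 9: S, bond orders sum to 1 (valence 2) → 1 H
  atom 10: C, bond orders sum to 2 (valence 4) → 2 H
  atom 11: C, bond orders sum to 2 (valence 4) → 2 H
Total hydrogens: 11.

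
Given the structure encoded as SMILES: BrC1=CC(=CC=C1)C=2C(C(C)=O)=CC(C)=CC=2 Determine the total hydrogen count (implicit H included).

13

Walk through each heavy atom and fill implicit hydrogens from standard valence (C 4, N 3, O 2, S 2, halogen 1):
  atom 1: Br (halogen, monovalent) → 0 H
  atom 2: C, bond orders sum to 4 (valence 4) → 0 H
  atom 3: C, bond orders sum to 3 (valence 4) → 1 H
  atom 4: C, bond orders sum to 4 (valence 4) → 0 H
  atom 5: C, bond orders sum to 3 (valence 4) → 1 H
  atom 6: C, bond orders sum to 3 (valence 4) → 1 H
  atom 7: C, bond orders sum to 3 (valence 4) → 1 H
  atom 8: C, bond orders sum to 4 (valence 4) → 0 H
  atom 9: C, bond orders sum to 4 (valence 4) → 0 H
  atom 10: C, bond orders sum to 4 (valence 4) → 0 H
  atom 11: C, bond orders sum to 1 (valence 4) → 3 H
  atom 12: O, bond orders sum to 2 (valence 2) → 0 H
  atom 13: C, bond orders sum to 3 (valence 4) → 1 H
  atom 14: C, bond orders sum to 4 (valence 4) → 0 H
  atom 15: C, bond orders sum to 1 (valence 4) → 3 H
  atom 16: C, bond orders sum to 3 (valence 4) → 1 H
  atom 17: C, bond orders sum to 3 (valence 4) → 1 H
Total hydrogens: 13.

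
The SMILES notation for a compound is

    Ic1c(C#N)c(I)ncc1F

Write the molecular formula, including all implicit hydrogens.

C6HFI2N2

Walk through each heavy atom and fill implicit hydrogens from standard valence (C 4, N 3, O 2, S 2, halogen 1); for lowercase aromatic atoms, an aromatic c carries 1 H when it has two neighbours and 0 H with three, and aromatic n carries 0 H:
  atom 1: I (halogen, monovalent) → 0 H
  atom 2: aromatic c, 3 neighbours → 0 H
  atom 3: aromatic c, 3 neighbours → 0 H
  atom 4: C, bond orders sum to 4 (valence 4) → 0 H
  atom 5: N, bond orders sum to 3 (valence 3) → 0 H
  atom 6: aromatic c, 3 neighbours → 0 H
  atom 7: I (halogen, monovalent) → 0 H
  atom 8: aromatic n, 2 neighbours → 0 H
  atom 9: aromatic c, 2 neighbours → 1 H
  atom 10: aromatic c, 3 neighbours → 0 H
  atom 11: F (halogen, monovalent) → 0 H
Totals → C:6, H:1, F:1, I:2, N:2.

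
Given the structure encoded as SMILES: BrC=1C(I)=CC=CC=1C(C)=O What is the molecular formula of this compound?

Walk through each heavy atom and fill implicit hydrogens from standard valence (C 4, N 3, O 2, S 2, halogen 1):
  atom 1: Br (halogen, monovalent) → 0 H
  atom 2: C, bond orders sum to 4 (valence 4) → 0 H
  atom 3: C, bond orders sum to 4 (valence 4) → 0 H
  atom 4: I (halogen, monovalent) → 0 H
  atom 5: C, bond orders sum to 3 (valence 4) → 1 H
  atom 6: C, bond orders sum to 3 (valence 4) → 1 H
  atom 7: C, bond orders sum to 3 (valence 4) → 1 H
  atom 8: C, bond orders sum to 4 (valence 4) → 0 H
  atom 9: C, bond orders sum to 4 (valence 4) → 0 H
  atom 10: C, bond orders sum to 1 (valence 4) → 3 H
  atom 11: O, bond orders sum to 2 (valence 2) → 0 H
Totals → C:8, H:6, Br:1, I:1, O:1.
In Hill order: C8H6BrIO.

C8H6BrIO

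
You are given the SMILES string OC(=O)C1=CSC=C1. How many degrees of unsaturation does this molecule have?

Molecular formula: C5H4O2S.
DoU = (2C + 2 + N − H − X) / 2, where X is the halogen count and O/S are ignored.
    = (2·5 + 2 + 0 − 4 − 0) / 2 = 8 / 2 = 4.

4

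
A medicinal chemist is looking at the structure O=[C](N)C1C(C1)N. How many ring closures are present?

1

In SMILES, each pair of matching ring-closure digits denotes one ring-closing bond; the number of such bonds equals the number of independent rings.
Ring-closure bonds here: 1.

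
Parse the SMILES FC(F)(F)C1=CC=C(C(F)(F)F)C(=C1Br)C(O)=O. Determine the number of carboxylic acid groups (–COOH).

1

The carboxylic acid motif appears at heavy-atom position 16 in the SMILES.
Carboxylic acid count: 1.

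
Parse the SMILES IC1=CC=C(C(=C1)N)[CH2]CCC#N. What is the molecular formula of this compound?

Walk through each heavy atom and fill implicit hydrogens from standard valence (C 4, N 3, O 2, S 2, halogen 1):
  atom 1: I (halogen, monovalent) → 0 H
  atom 2: C, bond orders sum to 4 (valence 4) → 0 H
  atom 3: C, bond orders sum to 3 (valence 4) → 1 H
  atom 4: C, bond orders sum to 3 (valence 4) → 1 H
  atom 5: C, bond orders sum to 4 (valence 4) → 0 H
  atom 6: C, bond orders sum to 4 (valence 4) → 0 H
  atom 7: C, bond orders sum to 3 (valence 4) → 1 H
  atom 8: N, bond orders sum to 1 (valence 3) → 2 H
  atom 9: C with explicit H count 2
  atom 10: C, bond orders sum to 2 (valence 4) → 2 H
  atom 11: C, bond orders sum to 2 (valence 4) → 2 H
  atom 12: C, bond orders sum to 4 (valence 4) → 0 H
  atom 13: N, bond orders sum to 3 (valence 3) → 0 H
Totals → C:10, H:11, I:1, N:2.

C10H11IN2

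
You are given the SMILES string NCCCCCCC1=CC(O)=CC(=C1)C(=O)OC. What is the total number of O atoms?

3

Scan the SMILES for O atoms (remember two-letter symbols like Cl and Br are single atoms).
Oxygen count: 3.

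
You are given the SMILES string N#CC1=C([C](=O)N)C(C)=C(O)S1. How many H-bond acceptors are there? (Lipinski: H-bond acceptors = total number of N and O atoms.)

N atoms: 2; O atoms: 2.
Lipinski HBA = 2 + 2 = 4.

4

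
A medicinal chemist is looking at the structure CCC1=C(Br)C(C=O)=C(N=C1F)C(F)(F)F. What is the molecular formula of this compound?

Walk through each heavy atom and fill implicit hydrogens from standard valence (C 4, N 3, O 2, S 2, halogen 1):
  atom 1: C, bond orders sum to 1 (valence 4) → 3 H
  atom 2: C, bond orders sum to 2 (valence 4) → 2 H
  atom 3: C, bond orders sum to 4 (valence 4) → 0 H
  atom 4: C, bond orders sum to 4 (valence 4) → 0 H
  atom 5: Br (halogen, monovalent) → 0 H
  atom 6: C, bond orders sum to 4 (valence 4) → 0 H
  atom 7: C, bond orders sum to 3 (valence 4) → 1 H
  atom 8: O, bond orders sum to 2 (valence 2) → 0 H
  atom 9: C, bond orders sum to 4 (valence 4) → 0 H
  atom 10: N, bond orders sum to 3 (valence 3) → 0 H
  atom 11: C, bond orders sum to 4 (valence 4) → 0 H
  atom 12: F (halogen, monovalent) → 0 H
  atom 13: C, bond orders sum to 4 (valence 4) → 0 H
  atom 14: F (halogen, monovalent) → 0 H
  atom 15: F (halogen, monovalent) → 0 H
  atom 16: F (halogen, monovalent) → 0 H
Totals → C:9, H:6, Br:1, F:4, N:1, O:1.
In Hill order: C9H6BrF4NO.

C9H6BrF4NO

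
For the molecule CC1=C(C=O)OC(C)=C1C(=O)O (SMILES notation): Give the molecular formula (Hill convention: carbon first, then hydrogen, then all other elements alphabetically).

Walk through each heavy atom and fill implicit hydrogens from standard valence (C 4, N 3, O 2, S 2, halogen 1):
  atom 1: C, bond orders sum to 1 (valence 4) → 3 H
  atom 2: C, bond orders sum to 4 (valence 4) → 0 H
  atom 3: C, bond orders sum to 4 (valence 4) → 0 H
  atom 4: C, bond orders sum to 3 (valence 4) → 1 H
  atom 5: O, bond orders sum to 2 (valence 2) → 0 H
  atom 6: O, bond orders sum to 2 (valence 2) → 0 H
  atom 7: C, bond orders sum to 4 (valence 4) → 0 H
  atom 8: C, bond orders sum to 1 (valence 4) → 3 H
  atom 9: C, bond orders sum to 4 (valence 4) → 0 H
  atom 10: C, bond orders sum to 4 (valence 4) → 0 H
  atom 11: O, bond orders sum to 2 (valence 2) → 0 H
  atom 12: O, bond orders sum to 1 (valence 2) → 1 H
Totals → C:8, H:8, O:4.
In Hill order: C8H8O4.

C8H8O4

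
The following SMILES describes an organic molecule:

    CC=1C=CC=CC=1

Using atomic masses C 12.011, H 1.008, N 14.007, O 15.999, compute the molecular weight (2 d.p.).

92.14 g/mol

First, the molecular formula is C7H8 (counting implicit H from valence).
  C: 7 × 12.011 = 84.077
  H: 8 × 1.008 = 8.064
Sum: 7×12.011 + 8×1.008 = 92.141 → 92.14 g/mol.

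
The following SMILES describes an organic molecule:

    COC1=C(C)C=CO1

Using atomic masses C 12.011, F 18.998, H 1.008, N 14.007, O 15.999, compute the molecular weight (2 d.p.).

112.13 g/mol

First, the molecular formula is C6H8O2 (counting implicit H from valence).
  C: 6 × 12.011 = 72.066
  H: 8 × 1.008 = 8.064
  O: 2 × 15.999 = 31.998
Sum: 6×12.011 + 8×1.008 + 2×15.999 = 112.128 → 112.13 g/mol.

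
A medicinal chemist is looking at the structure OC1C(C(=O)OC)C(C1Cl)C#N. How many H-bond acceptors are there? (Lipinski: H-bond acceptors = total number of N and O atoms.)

N atoms: 1; O atoms: 3.
Lipinski HBA = 1 + 3 = 4.

4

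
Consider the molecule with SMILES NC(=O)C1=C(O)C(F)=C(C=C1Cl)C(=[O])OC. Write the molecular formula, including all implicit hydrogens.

C9H7ClFNO4

Walk through each heavy atom and fill implicit hydrogens from standard valence (C 4, N 3, O 2, S 2, halogen 1):
  atom 1: N, bond orders sum to 1 (valence 3) → 2 H
  atom 2: C, bond orders sum to 4 (valence 4) → 0 H
  atom 3: O, bond orders sum to 2 (valence 2) → 0 H
  atom 4: C, bond orders sum to 4 (valence 4) → 0 H
  atom 5: C, bond orders sum to 4 (valence 4) → 0 H
  atom 6: O, bond orders sum to 1 (valence 2) → 1 H
  atom 7: C, bond orders sum to 4 (valence 4) → 0 H
  atom 8: F (halogen, monovalent) → 0 H
  atom 9: C, bond orders sum to 4 (valence 4) → 0 H
  atom 10: C, bond orders sum to 3 (valence 4) → 1 H
  atom 11: C, bond orders sum to 4 (valence 4) → 0 H
  atom 12: Cl (halogen, monovalent) → 0 H
  atom 13: C, bond orders sum to 4 (valence 4) → 0 H
  atom 14: O with explicit H count 0
  atom 15: O, bond orders sum to 2 (valence 2) → 0 H
  atom 16: C, bond orders sum to 1 (valence 4) → 3 H
Totals → C:9, H:7, Cl:1, F:1, N:1, O:4.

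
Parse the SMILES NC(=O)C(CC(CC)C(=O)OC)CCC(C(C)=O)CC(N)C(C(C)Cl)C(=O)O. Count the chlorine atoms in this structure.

1

Scan the SMILES for Cl atoms (remember two-letter symbols like Cl and Br are single atoms).
Chlorine count: 1.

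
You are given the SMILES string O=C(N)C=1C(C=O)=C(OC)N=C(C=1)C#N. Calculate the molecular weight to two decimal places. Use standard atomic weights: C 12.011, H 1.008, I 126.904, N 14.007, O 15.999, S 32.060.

First, the molecular formula is C9H7N3O3 (counting implicit H from valence).
  C: 9 × 12.011 = 108.099
  H: 7 × 1.008 = 7.056
  N: 3 × 14.007 = 42.021
  O: 3 × 15.999 = 47.997
Sum: 9×12.011 + 7×1.008 + 3×14.007 + 3×15.999 = 205.173 → 205.17 g/mol.

205.17 g/mol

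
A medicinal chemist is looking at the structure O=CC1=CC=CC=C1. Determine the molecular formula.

Walk through each heavy atom and fill implicit hydrogens from standard valence (C 4, N 3, O 2, S 2, halogen 1):
  atom 1: O, bond orders sum to 2 (valence 2) → 0 H
  atom 2: C, bond orders sum to 3 (valence 4) → 1 H
  atom 3: C, bond orders sum to 4 (valence 4) → 0 H
  atom 4: C, bond orders sum to 3 (valence 4) → 1 H
  atom 5: C, bond orders sum to 3 (valence 4) → 1 H
  atom 6: C, bond orders sum to 3 (valence 4) → 1 H
  atom 7: C, bond orders sum to 3 (valence 4) → 1 H
  atom 8: C, bond orders sum to 3 (valence 4) → 1 H
Totals → C:7, H:6, O:1.
In Hill order: C7H6O.

C7H6O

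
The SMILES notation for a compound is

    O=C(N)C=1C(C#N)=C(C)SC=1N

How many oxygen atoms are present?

Scan the SMILES for O atoms (remember two-letter symbols like Cl and Br are single atoms).
Oxygen count: 1.

1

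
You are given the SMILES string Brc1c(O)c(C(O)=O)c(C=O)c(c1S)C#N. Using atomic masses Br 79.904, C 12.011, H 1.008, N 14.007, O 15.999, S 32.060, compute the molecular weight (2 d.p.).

302.10 g/mol

First, the molecular formula is C9H4BrNO4S (counting implicit H from valence).
  Br: 1 × 79.904 = 79.904
  C: 9 × 12.011 = 108.099
  H: 4 × 1.008 = 4.032
  N: 1 × 14.007 = 14.007
  O: 4 × 15.999 = 63.996
  S: 1 × 32.060 = 32.060
Sum: 1×79.904 + 9×12.011 + 4×1.008 + 1×14.007 + 4×15.999 + 1×32.060 = 302.098 → 302.10 g/mol.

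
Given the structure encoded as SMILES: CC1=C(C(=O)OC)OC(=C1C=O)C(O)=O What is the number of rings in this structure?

In SMILES, each pair of matching ring-closure digits denotes one ring-closing bond; the number of such bonds equals the number of independent rings.
Ring-closure bonds here: 1.

1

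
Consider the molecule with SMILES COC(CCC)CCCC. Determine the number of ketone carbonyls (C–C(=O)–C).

0

Scan the SMILES for the ketone motif — none present.
Groups that are present: 1 ether.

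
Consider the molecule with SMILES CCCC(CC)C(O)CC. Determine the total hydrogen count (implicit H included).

20

Walk through each heavy atom and fill implicit hydrogens from standard valence (C 4, N 3, O 2, S 2, halogen 1):
  atom 1: C, bond orders sum to 1 (valence 4) → 3 H
  atom 2: C, bond orders sum to 2 (valence 4) → 2 H
  atom 3: C, bond orders sum to 2 (valence 4) → 2 H
  atom 4: C, bond orders sum to 3 (valence 4) → 1 H
  atom 5: C, bond orders sum to 2 (valence 4) → 2 H
  atom 6: C, bond orders sum to 1 (valence 4) → 3 H
  atom 7: C, bond orders sum to 3 (valence 4) → 1 H
  atom 8: O, bond orders sum to 1 (valence 2) → 1 H
  atom 9: C, bond orders sum to 2 (valence 4) → 2 H
  atom 10: C, bond orders sum to 1 (valence 4) → 3 H
Total hydrogens: 20.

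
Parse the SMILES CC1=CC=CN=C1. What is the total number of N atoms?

Scan the SMILES for N atoms (remember two-letter symbols like Cl and Br are single atoms).
Nitrogen count: 1.

1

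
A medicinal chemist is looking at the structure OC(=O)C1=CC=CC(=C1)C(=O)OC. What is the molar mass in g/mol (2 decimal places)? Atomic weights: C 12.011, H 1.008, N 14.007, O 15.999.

180.16 g/mol

First, the molecular formula is C9H8O4 (counting implicit H from valence).
  C: 9 × 12.011 = 108.099
  H: 8 × 1.008 = 8.064
  O: 4 × 15.999 = 63.996
Sum: 9×12.011 + 8×1.008 + 4×15.999 = 180.159 → 180.16 g/mol.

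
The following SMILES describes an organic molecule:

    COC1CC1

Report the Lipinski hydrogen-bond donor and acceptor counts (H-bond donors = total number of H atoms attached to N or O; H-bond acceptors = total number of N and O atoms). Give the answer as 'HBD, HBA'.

Donors: find every N or O and count the H atoms it carries.
  atom 2 (O): bond orders sum to 2 → 0 H
Lipinski HBD = 0.
Acceptors: N atoms = 0, O atoms = 1 → HBA = 1.

0, 1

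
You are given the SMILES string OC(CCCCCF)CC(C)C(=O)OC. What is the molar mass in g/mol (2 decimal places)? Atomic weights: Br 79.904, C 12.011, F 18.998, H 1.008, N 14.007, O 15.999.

220.28 g/mol

First, the molecular formula is C11H21FO3 (counting implicit H from valence).
  C: 11 × 12.011 = 132.121
  F: 1 × 18.998 = 18.998
  H: 21 × 1.008 = 21.168
  O: 3 × 15.999 = 47.997
Sum: 11×12.011 + 1×18.998 + 21×1.008 + 3×15.999 = 220.284 → 220.28 g/mol.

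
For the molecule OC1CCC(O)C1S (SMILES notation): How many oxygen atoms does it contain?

Scan the SMILES for O atoms (remember two-letter symbols like Cl and Br are single atoms).
Oxygen count: 2.

2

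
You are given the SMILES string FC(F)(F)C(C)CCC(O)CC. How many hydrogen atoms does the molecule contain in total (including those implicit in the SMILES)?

Walk through each heavy atom and fill implicit hydrogens from standard valence (C 4, N 3, O 2, S 2, halogen 1):
  atom 1: F (halogen, monovalent) → 0 H
  atom 2: C, bond orders sum to 4 (valence 4) → 0 H
  atom 3: F (halogen, monovalent) → 0 H
  atom 4: F (halogen, monovalent) → 0 H
  atom 5: C, bond orders sum to 3 (valence 4) → 1 H
  atom 6: C, bond orders sum to 1 (valence 4) → 3 H
  atom 7: C, bond orders sum to 2 (valence 4) → 2 H
  atom 8: C, bond orders sum to 2 (valence 4) → 2 H
  atom 9: C, bond orders sum to 3 (valence 4) → 1 H
  atom 10: O, bond orders sum to 1 (valence 2) → 1 H
  atom 11: C, bond orders sum to 2 (valence 4) → 2 H
  atom 12: C, bond orders sum to 1 (valence 4) → 3 H
Total hydrogens: 15.

15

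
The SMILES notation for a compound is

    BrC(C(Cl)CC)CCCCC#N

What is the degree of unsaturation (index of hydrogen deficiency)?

Degree of unsaturation = (number of rings) + (number of π bonds).
Ring closures in the SMILES: 0.
π bonds: 1 triple bond (each 2 DoU) → 2 DoU from unsaturation.
Total DoU = 0 + 2 = 2.

2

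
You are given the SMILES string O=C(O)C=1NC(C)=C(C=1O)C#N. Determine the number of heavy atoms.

Every atom symbol written in the SMILES (organic subset) is one heavy atom; implicit H are not written.
Heavy atoms by element → C:7, N:2, O:3.
Total: 12.

12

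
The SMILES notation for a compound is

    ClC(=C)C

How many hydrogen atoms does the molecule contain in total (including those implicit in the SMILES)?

5

Walk through each heavy atom and fill implicit hydrogens from standard valence (C 4, N 3, O 2, S 2, halogen 1):
  atom 1: Cl (halogen, monovalent) → 0 H
  atom 2: C, bond orders sum to 4 (valence 4) → 0 H
  atom 3: C, bond orders sum to 2 (valence 4) → 2 H
  atom 4: C, bond orders sum to 1 (valence 4) → 3 H
Total hydrogens: 5.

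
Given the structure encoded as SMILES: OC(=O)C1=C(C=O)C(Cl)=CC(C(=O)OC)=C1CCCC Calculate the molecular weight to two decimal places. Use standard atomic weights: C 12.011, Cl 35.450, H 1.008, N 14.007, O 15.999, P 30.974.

298.72 g/mol

First, the molecular formula is C14H15ClO5 (counting implicit H from valence).
  C: 14 × 12.011 = 168.154
  Cl: 1 × 35.450 = 35.450
  H: 15 × 1.008 = 15.120
  O: 5 × 15.999 = 79.995
Sum: 14×12.011 + 1×35.450 + 15×1.008 + 5×15.999 = 298.719 → 298.72 g/mol.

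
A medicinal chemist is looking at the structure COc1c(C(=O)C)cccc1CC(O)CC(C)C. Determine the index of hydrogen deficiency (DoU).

5

Molecular formula: C15H22O3.
DoU = (2C + 2 + N − H − X) / 2, where X is the halogen count and O/S are ignored.
    = (2·15 + 2 + 0 − 22 − 0) / 2 = 10 / 2 = 5.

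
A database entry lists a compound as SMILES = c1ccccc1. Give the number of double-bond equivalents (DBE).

Molecular formula: C6H6.
DoU = (2C + 2 + N − H − X) / 2, where X is the halogen count and O/S are ignored.
    = (2·6 + 2 + 0 − 6 − 0) / 2 = 8 / 2 = 4.

4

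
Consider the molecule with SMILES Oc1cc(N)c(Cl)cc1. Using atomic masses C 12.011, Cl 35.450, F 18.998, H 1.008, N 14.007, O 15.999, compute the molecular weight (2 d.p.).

143.57 g/mol

First, the molecular formula is C6H6ClNO (counting implicit H from valence).
  C: 6 × 12.011 = 72.066
  Cl: 1 × 35.450 = 35.450
  H: 6 × 1.008 = 6.048
  N: 1 × 14.007 = 14.007
  O: 1 × 15.999 = 15.999
Sum: 6×12.011 + 1×35.450 + 6×1.008 + 1×14.007 + 1×15.999 = 143.570 → 143.57 g/mol.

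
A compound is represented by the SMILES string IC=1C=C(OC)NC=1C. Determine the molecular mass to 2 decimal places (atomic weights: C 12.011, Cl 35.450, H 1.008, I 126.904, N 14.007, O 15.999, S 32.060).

237.04 g/mol

First, the molecular formula is C6H8INO (counting implicit H from valence).
  C: 6 × 12.011 = 72.066
  H: 8 × 1.008 = 8.064
  I: 1 × 126.904 = 126.904
  N: 1 × 14.007 = 14.007
  O: 1 × 15.999 = 15.999
Sum: 6×12.011 + 8×1.008 + 1×126.904 + 1×14.007 + 1×15.999 = 237.040 → 237.04 g/mol.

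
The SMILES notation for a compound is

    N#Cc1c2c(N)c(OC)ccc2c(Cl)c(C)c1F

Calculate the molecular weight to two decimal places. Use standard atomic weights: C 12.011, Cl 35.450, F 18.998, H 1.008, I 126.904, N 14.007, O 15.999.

264.68 g/mol

First, the molecular formula is C13H10ClFN2O (counting implicit H from valence).
  C: 13 × 12.011 = 156.143
  Cl: 1 × 35.450 = 35.450
  F: 1 × 18.998 = 18.998
  H: 10 × 1.008 = 10.080
  N: 2 × 14.007 = 28.014
  O: 1 × 15.999 = 15.999
Sum: 13×12.011 + 1×35.450 + 1×18.998 + 10×1.008 + 2×14.007 + 1×15.999 = 264.684 → 264.68 g/mol.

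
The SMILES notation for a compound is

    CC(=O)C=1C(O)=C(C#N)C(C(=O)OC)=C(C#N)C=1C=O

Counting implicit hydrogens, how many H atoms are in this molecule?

8

Walk through each heavy atom and fill implicit hydrogens from standard valence (C 4, N 3, O 2, S 2, halogen 1):
  atom 1: C, bond orders sum to 1 (valence 4) → 3 H
  atom 2: C, bond orders sum to 4 (valence 4) → 0 H
  atom 3: O, bond orders sum to 2 (valence 2) → 0 H
  atom 4: C, bond orders sum to 4 (valence 4) → 0 H
  atom 5: C, bond orders sum to 4 (valence 4) → 0 H
  atom 6: O, bond orders sum to 1 (valence 2) → 1 H
  atom 7: C, bond orders sum to 4 (valence 4) → 0 H
  atom 8: C, bond orders sum to 4 (valence 4) → 0 H
  atom 9: N, bond orders sum to 3 (valence 3) → 0 H
  atom 10: C, bond orders sum to 4 (valence 4) → 0 H
  atom 11: C, bond orders sum to 4 (valence 4) → 0 H
  atom 12: O, bond orders sum to 2 (valence 2) → 0 H
  atom 13: O, bond orders sum to 2 (valence 2) → 0 H
  atom 14: C, bond orders sum to 1 (valence 4) → 3 H
  atom 15: C, bond orders sum to 4 (valence 4) → 0 H
  atom 16: C, bond orders sum to 4 (valence 4) → 0 H
  atom 17: N, bond orders sum to 3 (valence 3) → 0 H
  atom 18: C, bond orders sum to 4 (valence 4) → 0 H
  atom 19: C, bond orders sum to 3 (valence 4) → 1 H
  atom 20: O, bond orders sum to 2 (valence 2) → 0 H
Total hydrogens: 8.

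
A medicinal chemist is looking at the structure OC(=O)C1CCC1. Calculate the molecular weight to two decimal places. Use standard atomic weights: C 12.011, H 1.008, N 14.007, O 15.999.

First, the molecular formula is C5H8O2 (counting implicit H from valence).
  C: 5 × 12.011 = 60.055
  H: 8 × 1.008 = 8.064
  O: 2 × 15.999 = 31.998
Sum: 5×12.011 + 8×1.008 + 2×15.999 = 100.117 → 100.12 g/mol.

100.12 g/mol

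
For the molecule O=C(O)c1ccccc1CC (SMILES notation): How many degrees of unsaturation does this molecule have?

5

Molecular formula: C9H10O2.
DoU = (2C + 2 + N − H − X) / 2, where X is the halogen count and O/S are ignored.
    = (2·9 + 2 + 0 − 10 − 0) / 2 = 10 / 2 = 5.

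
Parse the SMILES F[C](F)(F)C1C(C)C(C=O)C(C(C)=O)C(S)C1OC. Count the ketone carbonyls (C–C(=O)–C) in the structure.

1

The ketone motif appears at heavy-atom position 12 in the SMILES.
Other groups present: 1 aldehyde, 1 ether, 1 thiol.
Ketone count: 1.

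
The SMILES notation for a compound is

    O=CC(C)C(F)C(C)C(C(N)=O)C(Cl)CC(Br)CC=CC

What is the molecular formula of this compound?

Walk through each heavy atom and fill implicit hydrogens from standard valence (C 4, N 3, O 2, S 2, halogen 1):
  atom 1: O, bond orders sum to 2 (valence 2) → 0 H
  atom 2: C, bond orders sum to 3 (valence 4) → 1 H
  atom 3: C, bond orders sum to 3 (valence 4) → 1 H
  atom 4: C, bond orders sum to 1 (valence 4) → 3 H
  atom 5: C, bond orders sum to 3 (valence 4) → 1 H
  atom 6: F (halogen, monovalent) → 0 H
  atom 7: C, bond orders sum to 3 (valence 4) → 1 H
  atom 8: C, bond orders sum to 1 (valence 4) → 3 H
  atom 9: C, bond orders sum to 3 (valence 4) → 1 H
  atom 10: C, bond orders sum to 4 (valence 4) → 0 H
  atom 11: N, bond orders sum to 1 (valence 3) → 2 H
  atom 12: O, bond orders sum to 2 (valence 2) → 0 H
  atom 13: C, bond orders sum to 3 (valence 4) → 1 H
  atom 14: Cl (halogen, monovalent) → 0 H
  atom 15: C, bond orders sum to 2 (valence 4) → 2 H
  atom 16: C, bond orders sum to 3 (valence 4) → 1 H
  atom 17: Br (halogen, monovalent) → 0 H
  atom 18: C, bond orders sum to 2 (valence 4) → 2 H
  atom 19: C, bond orders sum to 3 (valence 4) → 1 H
  atom 20: C, bond orders sum to 3 (valence 4) → 1 H
  atom 21: C, bond orders sum to 1 (valence 4) → 3 H
Totals → C:15, H:24, Br:1, Cl:1, F:1, N:1, O:2.

C15H24BrClFNO2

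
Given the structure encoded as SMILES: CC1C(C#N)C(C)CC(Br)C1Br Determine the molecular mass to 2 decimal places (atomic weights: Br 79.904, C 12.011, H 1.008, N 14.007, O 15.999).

First, the molecular formula is C9H13Br2N (counting implicit H from valence).
  Br: 2 × 79.904 = 159.808
  C: 9 × 12.011 = 108.099
  H: 13 × 1.008 = 13.104
  N: 1 × 14.007 = 14.007
Sum: 2×79.904 + 9×12.011 + 13×1.008 + 1×14.007 = 295.018 → 295.02 g/mol.

295.02 g/mol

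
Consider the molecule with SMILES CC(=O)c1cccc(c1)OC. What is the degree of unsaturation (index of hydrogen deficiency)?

Molecular formula: C9H10O2.
DoU = (2C + 2 + N − H − X) / 2, where X is the halogen count and O/S are ignored.
    = (2·9 + 2 + 0 − 10 − 0) / 2 = 10 / 2 = 5.

5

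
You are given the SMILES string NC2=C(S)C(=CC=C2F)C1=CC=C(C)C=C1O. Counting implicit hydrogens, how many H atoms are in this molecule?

12

Walk through each heavy atom and fill implicit hydrogens from standard valence (C 4, N 3, O 2, S 2, halogen 1):
  atom 1: N, bond orders sum to 1 (valence 3) → 2 H
  atom 2: C, bond orders sum to 4 (valence 4) → 0 H
  atom 3: C, bond orders sum to 4 (valence 4) → 0 H
  atom 4: S, bond orders sum to 1 (valence 2) → 1 H
  atom 5: C, bond orders sum to 4 (valence 4) → 0 H
  atom 6: C, bond orders sum to 3 (valence 4) → 1 H
  atom 7: C, bond orders sum to 3 (valence 4) → 1 H
  atom 8: C, bond orders sum to 4 (valence 4) → 0 H
  atom 9: F (halogen, monovalent) → 0 H
  atom 10: C, bond orders sum to 4 (valence 4) → 0 H
  atom 11: C, bond orders sum to 3 (valence 4) → 1 H
  atom 12: C, bond orders sum to 3 (valence 4) → 1 H
  atom 13: C, bond orders sum to 4 (valence 4) → 0 H
  atom 14: C, bond orders sum to 1 (valence 4) → 3 H
  atom 15: C, bond orders sum to 3 (valence 4) → 1 H
  atom 16: C, bond orders sum to 4 (valence 4) → 0 H
  atom 17: O, bond orders sum to 1 (valence 2) → 1 H
Total hydrogens: 12.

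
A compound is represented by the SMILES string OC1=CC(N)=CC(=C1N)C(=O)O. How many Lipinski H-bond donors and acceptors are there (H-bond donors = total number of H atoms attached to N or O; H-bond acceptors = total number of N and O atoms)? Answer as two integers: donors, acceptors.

Donors: find every N or O and count the H atoms it carries.
  atom 1 (O): bond orders sum to 1 → 1 H
  atom 5 (N): bond orders sum to 1 → 2 H
  atom 9 (N): bond orders sum to 1 → 2 H
  atom 11 (O): bond orders sum to 2 → 0 H
  atom 12 (O): bond orders sum to 1 → 1 H
Lipinski HBD = 6.
Acceptors: N atoms = 2, O atoms = 3 → HBA = 5.

6, 5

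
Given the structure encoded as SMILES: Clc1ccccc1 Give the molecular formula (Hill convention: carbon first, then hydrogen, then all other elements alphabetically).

Walk through each heavy atom and fill implicit hydrogens from standard valence (C 4, N 3, O 2, S 2, halogen 1); for lowercase aromatic atoms, an aromatic c carries 1 H when it has two neighbours and 0 H with three, and aromatic n carries 0 H:
  atom 1: Cl (halogen, monovalent) → 0 H
  atom 2: aromatic c, 3 neighbours → 0 H
  atom 3: aromatic c, 2 neighbours → 1 H
  atom 4: aromatic c, 2 neighbours → 1 H
  atom 5: aromatic c, 2 neighbours → 1 H
  atom 6: aromatic c, 2 neighbours → 1 H
  atom 7: aromatic c, 2 neighbours → 1 H
Totals → C:6, H:5, Cl:1.
In Hill order: C6H5Cl.

C6H5Cl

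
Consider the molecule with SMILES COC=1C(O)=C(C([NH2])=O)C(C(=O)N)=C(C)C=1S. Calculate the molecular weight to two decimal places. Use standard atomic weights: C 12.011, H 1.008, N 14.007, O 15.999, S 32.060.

256.28 g/mol

First, the molecular formula is C10H12N2O4S (counting implicit H from valence).
  C: 10 × 12.011 = 120.110
  H: 12 × 1.008 = 12.096
  N: 2 × 14.007 = 28.014
  O: 4 × 15.999 = 63.996
  S: 1 × 32.060 = 32.060
Sum: 10×12.011 + 12×1.008 + 2×14.007 + 4×15.999 + 1×32.060 = 256.276 → 256.28 g/mol.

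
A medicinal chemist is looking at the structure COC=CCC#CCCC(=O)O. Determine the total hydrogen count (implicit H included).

Walk through each heavy atom and fill implicit hydrogens from standard valence (C 4, N 3, O 2, S 2, halogen 1):
  atom 1: C, bond orders sum to 1 (valence 4) → 3 H
  atom 2: O, bond orders sum to 2 (valence 2) → 0 H
  atom 3: C, bond orders sum to 3 (valence 4) → 1 H
  atom 4: C, bond orders sum to 3 (valence 4) → 1 H
  atom 5: C, bond orders sum to 2 (valence 4) → 2 H
  atom 6: C, bond orders sum to 4 (valence 4) → 0 H
  atom 7: C, bond orders sum to 4 (valence 4) → 0 H
  atom 8: C, bond orders sum to 2 (valence 4) → 2 H
  atom 9: C, bond orders sum to 2 (valence 4) → 2 H
  atom 10: C, bond orders sum to 4 (valence 4) → 0 H
  atom 11: O, bond orders sum to 2 (valence 2) → 0 H
  atom 12: O, bond orders sum to 1 (valence 2) → 1 H
Total hydrogens: 12.

12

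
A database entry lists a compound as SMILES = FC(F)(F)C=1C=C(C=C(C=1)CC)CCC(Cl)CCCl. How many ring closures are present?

In SMILES, each pair of matching ring-closure digits denotes one ring-closing bond; the number of such bonds equals the number of independent rings.
Ring-closure bonds here: 1.

1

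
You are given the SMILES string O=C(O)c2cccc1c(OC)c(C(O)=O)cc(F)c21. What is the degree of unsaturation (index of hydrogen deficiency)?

Molecular formula: C13H9FO5.
DoU = (2C + 2 + N − H − X) / 2, where X is the halogen count and O/S are ignored.
    = (2·13 + 2 + 0 − 9 − 1) / 2 = 18 / 2 = 9.

9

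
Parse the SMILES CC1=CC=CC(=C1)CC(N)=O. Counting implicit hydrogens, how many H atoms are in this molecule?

Walk through each heavy atom and fill implicit hydrogens from standard valence (C 4, N 3, O 2, S 2, halogen 1):
  atom 1: C, bond orders sum to 1 (valence 4) → 3 H
  atom 2: C, bond orders sum to 4 (valence 4) → 0 H
  atom 3: C, bond orders sum to 3 (valence 4) → 1 H
  atom 4: C, bond orders sum to 3 (valence 4) → 1 H
  atom 5: C, bond orders sum to 3 (valence 4) → 1 H
  atom 6: C, bond orders sum to 4 (valence 4) → 0 H
  atom 7: C, bond orders sum to 3 (valence 4) → 1 H
  atom 8: C, bond orders sum to 2 (valence 4) → 2 H
  atom 9: C, bond orders sum to 4 (valence 4) → 0 H
  atom 10: N, bond orders sum to 1 (valence 3) → 2 H
  atom 11: O, bond orders sum to 2 (valence 2) → 0 H
Total hydrogens: 11.

11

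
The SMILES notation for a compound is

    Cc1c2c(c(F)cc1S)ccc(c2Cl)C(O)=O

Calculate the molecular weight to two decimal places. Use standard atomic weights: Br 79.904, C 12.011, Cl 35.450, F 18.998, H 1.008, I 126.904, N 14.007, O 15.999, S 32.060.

270.70 g/mol

First, the molecular formula is C12H8ClFO2S (counting implicit H from valence).
  C: 12 × 12.011 = 144.132
  Cl: 1 × 35.450 = 35.450
  F: 1 × 18.998 = 18.998
  H: 8 × 1.008 = 8.064
  O: 2 × 15.999 = 31.998
  S: 1 × 32.060 = 32.060
Sum: 12×12.011 + 1×35.450 + 1×18.998 + 8×1.008 + 2×15.999 + 1×32.060 = 270.702 → 270.70 g/mol.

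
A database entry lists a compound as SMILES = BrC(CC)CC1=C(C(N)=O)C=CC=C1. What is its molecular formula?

Walk through each heavy atom and fill implicit hydrogens from standard valence (C 4, N 3, O 2, S 2, halogen 1):
  atom 1: Br (halogen, monovalent) → 0 H
  atom 2: C, bond orders sum to 3 (valence 4) → 1 H
  atom 3: C, bond orders sum to 2 (valence 4) → 2 H
  atom 4: C, bond orders sum to 1 (valence 4) → 3 H
  atom 5: C, bond orders sum to 2 (valence 4) → 2 H
  atom 6: C, bond orders sum to 4 (valence 4) → 0 H
  atom 7: C, bond orders sum to 4 (valence 4) → 0 H
  atom 8: C, bond orders sum to 4 (valence 4) → 0 H
  atom 9: N, bond orders sum to 1 (valence 3) → 2 H
  atom 10: O, bond orders sum to 2 (valence 2) → 0 H
  atom 11: C, bond orders sum to 3 (valence 4) → 1 H
  atom 12: C, bond orders sum to 3 (valence 4) → 1 H
  atom 13: C, bond orders sum to 3 (valence 4) → 1 H
  atom 14: C, bond orders sum to 3 (valence 4) → 1 H
Totals → C:11, H:14, Br:1, N:1, O:1.
In Hill order: C11H14BrNO.

C11H14BrNO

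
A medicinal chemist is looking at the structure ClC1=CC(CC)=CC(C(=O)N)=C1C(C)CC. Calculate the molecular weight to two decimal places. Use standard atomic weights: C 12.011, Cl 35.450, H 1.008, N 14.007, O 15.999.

First, the molecular formula is C13H18ClNO (counting implicit H from valence).
  C: 13 × 12.011 = 156.143
  Cl: 1 × 35.450 = 35.450
  H: 18 × 1.008 = 18.144
  N: 1 × 14.007 = 14.007
  O: 1 × 15.999 = 15.999
Sum: 13×12.011 + 1×35.450 + 18×1.008 + 1×14.007 + 1×15.999 = 239.743 → 239.74 g/mol.

239.74 g/mol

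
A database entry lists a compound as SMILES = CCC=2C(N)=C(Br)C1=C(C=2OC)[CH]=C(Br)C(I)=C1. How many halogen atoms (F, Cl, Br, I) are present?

Halogen atoms appear at heavy-atom positions 7, 15, 17 (2×Br, 1×I).
Other groups present: 1 ether, 1 primary amine.
Halogen count: 3.

3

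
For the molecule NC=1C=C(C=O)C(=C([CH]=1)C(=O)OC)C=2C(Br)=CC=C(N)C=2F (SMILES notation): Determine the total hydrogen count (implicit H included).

12

Walk through each heavy atom and fill implicit hydrogens from standard valence (C 4, N 3, O 2, S 2, halogen 1):
  atom 1: N, bond orders sum to 1 (valence 3) → 2 H
  atom 2: C, bond orders sum to 4 (valence 4) → 0 H
  atom 3: C, bond orders sum to 3 (valence 4) → 1 H
  atom 4: C, bond orders sum to 4 (valence 4) → 0 H
  atom 5: C, bond orders sum to 3 (valence 4) → 1 H
  atom 6: O, bond orders sum to 2 (valence 2) → 0 H
  atom 7: C, bond orders sum to 4 (valence 4) → 0 H
  atom 8: C, bond orders sum to 4 (valence 4) → 0 H
  atom 9: C with explicit H count 1
  atom 10: C, bond orders sum to 4 (valence 4) → 0 H
  atom 11: O, bond orders sum to 2 (valence 2) → 0 H
  atom 12: O, bond orders sum to 2 (valence 2) → 0 H
  atom 13: C, bond orders sum to 1 (valence 4) → 3 H
  atom 14: C, bond orders sum to 4 (valence 4) → 0 H
  atom 15: C, bond orders sum to 4 (valence 4) → 0 H
  atom 16: Br (halogen, monovalent) → 0 H
  atom 17: C, bond orders sum to 3 (valence 4) → 1 H
  atom 18: C, bond orders sum to 3 (valence 4) → 1 H
  atom 19: C, bond orders sum to 4 (valence 4) → 0 H
  atom 20: N, bond orders sum to 1 (valence 3) → 2 H
  atom 21: C, bond orders sum to 4 (valence 4) → 0 H
  atom 22: F (halogen, monovalent) → 0 H
Total hydrogens: 12.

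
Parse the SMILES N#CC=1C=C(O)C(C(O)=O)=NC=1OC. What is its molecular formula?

Walk through each heavy atom and fill implicit hydrogens from standard valence (C 4, N 3, O 2, S 2, halogen 1):
  atom 1: N, bond orders sum to 3 (valence 3) → 0 H
  atom 2: C, bond orders sum to 4 (valence 4) → 0 H
  atom 3: C, bond orders sum to 4 (valence 4) → 0 H
  atom 4: C, bond orders sum to 3 (valence 4) → 1 H
  atom 5: C, bond orders sum to 4 (valence 4) → 0 H
  atom 6: O, bond orders sum to 1 (valence 2) → 1 H
  atom 7: C, bond orders sum to 4 (valence 4) → 0 H
  atom 8: C, bond orders sum to 4 (valence 4) → 0 H
  atom 9: O, bond orders sum to 1 (valence 2) → 1 H
  atom 10: O, bond orders sum to 2 (valence 2) → 0 H
  atom 11: N, bond orders sum to 3 (valence 3) → 0 H
  atom 12: C, bond orders sum to 4 (valence 4) → 0 H
  atom 13: O, bond orders sum to 2 (valence 2) → 0 H
  atom 14: C, bond orders sum to 1 (valence 4) → 3 H
Totals → C:8, H:6, N:2, O:4.

C8H6N2O4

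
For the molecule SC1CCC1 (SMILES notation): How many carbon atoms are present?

Count every carbon token in the SMILES (each C, including those in ring-closure positions and inside branches).
Carbon count: 4.

4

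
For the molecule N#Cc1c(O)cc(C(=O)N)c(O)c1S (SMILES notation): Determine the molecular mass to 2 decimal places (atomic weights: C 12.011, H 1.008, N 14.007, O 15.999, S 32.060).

First, the molecular formula is C8H6N2O3S (counting implicit H from valence).
  C: 8 × 12.011 = 96.088
  H: 6 × 1.008 = 6.048
  N: 2 × 14.007 = 28.014
  O: 3 × 15.999 = 47.997
  S: 1 × 32.060 = 32.060
Sum: 8×12.011 + 6×1.008 + 2×14.007 + 3×15.999 + 1×32.060 = 210.207 → 210.21 g/mol.

210.21 g/mol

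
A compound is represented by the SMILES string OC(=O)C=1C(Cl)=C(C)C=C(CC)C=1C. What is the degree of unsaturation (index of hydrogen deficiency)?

5

Degree of unsaturation = (number of rings) + (number of π bonds).
Ring closures in the SMILES: 1.
π bonds: 4 double bonds (each 1 DoU) → 4 DoU from unsaturation.
Total DoU = 1 + 4 = 5.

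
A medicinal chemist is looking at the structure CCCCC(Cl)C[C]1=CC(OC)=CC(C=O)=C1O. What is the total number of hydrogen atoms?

19

Walk through each heavy atom and fill implicit hydrogens from standard valence (C 4, N 3, O 2, S 2, halogen 1):
  atom 1: C, bond orders sum to 1 (valence 4) → 3 H
  atom 2: C, bond orders sum to 2 (valence 4) → 2 H
  atom 3: C, bond orders sum to 2 (valence 4) → 2 H
  atom 4: C, bond orders sum to 2 (valence 4) → 2 H
  atom 5: C, bond orders sum to 3 (valence 4) → 1 H
  atom 6: Cl (halogen, monovalent) → 0 H
  atom 7: C, bond orders sum to 2 (valence 4) → 2 H
  atom 8: C with explicit H count 0
  atom 9: C, bond orders sum to 3 (valence 4) → 1 H
  atom 10: C, bond orders sum to 4 (valence 4) → 0 H
  atom 11: O, bond orders sum to 2 (valence 2) → 0 H
  atom 12: C, bond orders sum to 1 (valence 4) → 3 H
  atom 13: C, bond orders sum to 3 (valence 4) → 1 H
  atom 14: C, bond orders sum to 4 (valence 4) → 0 H
  atom 15: C, bond orders sum to 3 (valence 4) → 1 H
  atom 16: O, bond orders sum to 2 (valence 2) → 0 H
  atom 17: C, bond orders sum to 4 (valence 4) → 0 H
  atom 18: O, bond orders sum to 1 (valence 2) → 1 H
Total hydrogens: 19.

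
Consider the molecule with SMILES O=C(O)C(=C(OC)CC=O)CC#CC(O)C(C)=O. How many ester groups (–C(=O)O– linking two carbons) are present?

0

Scan the SMILES for the ester motif — none present.
Groups that are present: 1 aldehyde, 1 alkene, 1 alkyne, 1 carboxylic acid, 1 ether, 1 hydroxyl, 1 ketone.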